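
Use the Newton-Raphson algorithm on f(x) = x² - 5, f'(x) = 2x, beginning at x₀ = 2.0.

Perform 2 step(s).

f(x) = x² - 5
f'(x) = 2x
x₀ = 2.0

Newton-Raphson formula: x_{n+1} = x_n - f(x_n)/f'(x_n)

Iteration 1:
  f(2.000000) = -1.000000
  f'(2.000000) = 4.000000
  x_1 = 2.000000 - (-1.000000)/4.000000 = 2.250000
Iteration 2:
  f(2.250000) = 0.062500
  f'(2.250000) = 4.500000
  x_2 = 2.250000 - 0.062500/4.500000 = 2.236111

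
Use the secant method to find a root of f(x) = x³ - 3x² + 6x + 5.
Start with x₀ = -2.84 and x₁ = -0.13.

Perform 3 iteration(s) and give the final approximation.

f(x) = x³ - 3x² + 6x + 5
x₀ = -2.84, x₁ = -0.13

Secant formula: x_{n+1} = x_n - f(x_n)(x_n - x_{n-1})/(f(x_n) - f(x_{n-1}))

Iteration 1:
  f(-2.840000) = -59.143104
  f(-0.130000) = 4.167103
  x_2 = -0.130000 - 4.167103×(-0.130000 - (-2.840000))/(4.167103 - (-59.143104))
       = -0.308373
Iteration 2:
  f(-0.130000) = 4.167103
  f(-0.308373) = 2.835154
  x_3 = -0.308373 - 2.835154×(-0.308373 - (-0.130000))/(2.835154 - 4.167103)
       = -0.688054
Iteration 3:
  f(-0.308373) = 2.835154
  f(-0.688054) = -0.874318
  x_4 = -0.688054 - (-0.874318)×(-0.688054 - (-0.308373))/(-0.874318 - 2.835154)
       = -0.598564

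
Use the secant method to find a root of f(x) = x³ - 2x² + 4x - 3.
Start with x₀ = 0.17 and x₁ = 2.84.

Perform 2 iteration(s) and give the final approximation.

f(x) = x³ - 2x² + 4x - 3
x₀ = 0.17, x₁ = 2.84

Secant formula: x_{n+1} = x_n - f(x_n)(x_n - x_{n-1})/(f(x_n) - f(x_{n-1}))

Iteration 1:
  f(0.170000) = -2.372887
  f(2.840000) = 15.135104
  x_2 = 2.840000 - 15.135104×(2.840000 - 0.170000)/(15.135104 - (-2.372887))
       = 0.531870
Iteration 2:
  f(2.840000) = 15.135104
  f(0.531870) = -1.287834
  x_3 = 0.531870 - (-1.287834)×(0.531870 - 2.840000)/(-1.287834 - 15.135104)
       = 0.712866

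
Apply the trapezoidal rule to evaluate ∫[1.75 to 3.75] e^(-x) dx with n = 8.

f(x) = e^(-x)
a = 1.75, b = 3.75, n = 8
h = (b - a)/n = 0.250000

Trapezoidal rule: (h/2)[f(x₀) + 2f(x₁) + 2f(x₂) + ... + f(xₙ)]

x_0 = 1.7500, f(x_0) = 0.173774, coefficient = 1
x_1 = 2.0000, f(x_1) = 0.135335, coefficient = 2
x_2 = 2.2500, f(x_2) = 0.105399, coefficient = 2
x_3 = 2.5000, f(x_3) = 0.082085, coefficient = 2
x_4 = 2.7500, f(x_4) = 0.063928, coefficient = 2
x_5 = 3.0000, f(x_5) = 0.049787, coefficient = 2
x_6 = 3.2500, f(x_6) = 0.038774, coefficient = 2
x_7 = 3.5000, f(x_7) = 0.030197, coefficient = 2
x_8 = 3.7500, f(x_8) = 0.023518, coefficient = 1

I ≈ (0.250000/2) × 1.208304 = 0.151038
Exact value: 0.150256
Error: 0.000782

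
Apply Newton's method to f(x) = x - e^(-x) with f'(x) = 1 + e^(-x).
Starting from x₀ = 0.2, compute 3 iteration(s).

f(x) = x - e^(-x)
f'(x) = 1 + e^(-x)
x₀ = 0.2

Newton-Raphson formula: x_{n+1} = x_n - f(x_n)/f'(x_n)

Iteration 1:
  f(0.200000) = -0.618731
  f'(0.200000) = 1.818731
  x_1 = 0.200000 - (-0.618731)/1.818731 = 0.540199
Iteration 2:
  f(0.540199) = -0.042433
  f'(0.540199) = 1.582632
  x_2 = 0.540199 - (-0.042433)/1.582632 = 0.567011
Iteration 3:
  f(0.567011) = -0.000208
  f'(0.567011) = 1.567218
  x_3 = 0.567011 - (-0.000208)/1.567218 = 0.567143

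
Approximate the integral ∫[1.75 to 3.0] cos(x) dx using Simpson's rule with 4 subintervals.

f(x) = cos(x)
a = 1.75, b = 3.0, n = 4
h = (b - a)/n = 0.312500

Simpson's rule: (h/3)[f(x₀) + 4f(x₁) + 2f(x₂) + ... + f(xₙ)]

x_0 = 1.7500, f(x_0) = -0.178246, coefficient = 1
x_1 = 2.0625, f(x_1) = -0.472128, coefficient = 4
x_2 = 2.3750, f(x_2) = -0.720278, coefficient = 2
x_3 = 2.6875, f(x_3) = -0.898659, coefficient = 4
x_4 = 3.0000, f(x_4) = -0.989992, coefficient = 1

I ≈ (0.312500/3) × -8.091947 = -0.842911
Exact value: -0.842866
Error: 0.000045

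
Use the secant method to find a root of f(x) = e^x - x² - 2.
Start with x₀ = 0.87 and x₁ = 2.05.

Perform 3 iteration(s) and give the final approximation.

f(x) = e^x - x² - 2
x₀ = 0.87, x₁ = 2.05

Secant formula: x_{n+1} = x_n - f(x_n)(x_n - x_{n-1})/(f(x_n) - f(x_{n-1}))

Iteration 1:
  f(0.870000) = -0.369989
  f(2.050000) = 1.565401
  x_2 = 2.050000 - 1.565401×(2.050000 - 0.870000)/(1.565401 - (-0.369989))
       = 1.095581
Iteration 2:
  f(2.050000) = 1.565401
  f(1.095581) = -0.209378
  x_3 = 1.095581 - (-0.209378)×(1.095581 - 2.050000)/(-0.209378 - 1.565401)
       = 1.208178
Iteration 3:
  f(1.095581) = -0.209378
  f(1.208178) = -0.112314
  x_4 = 1.208178 - (-0.112314)×(1.208178 - 1.095581)/(-0.112314 - (-0.209378))
       = 1.338466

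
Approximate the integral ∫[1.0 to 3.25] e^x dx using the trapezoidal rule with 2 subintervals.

f(x) = e^x
a = 1.0, b = 3.25, n = 2
h = (b - a)/n = 1.125000

Trapezoidal rule: (h/2)[f(x₀) + 2f(x₁) + 2f(x₂) + ... + f(xₙ)]

x_0 = 1.0000, f(x_0) = 2.718282, coefficient = 1
x_1 = 2.1250, f(x_1) = 8.372897, coefficient = 2
x_2 = 3.2500, f(x_2) = 25.790340, coefficient = 1

I ≈ (1.125000/2) × 45.254417 = 25.455609
Exact value: 23.072058
Error: 2.383551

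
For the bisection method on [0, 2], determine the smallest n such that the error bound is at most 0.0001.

We need (b-a)/2^n ≤ 0.0001
(2 - 0)/2^n ≤ 0.0001
2/2^n ≤ 0.0001
2^n ≥ 20000
n ≥ log₂(20000) = 14.29
n ≥ 15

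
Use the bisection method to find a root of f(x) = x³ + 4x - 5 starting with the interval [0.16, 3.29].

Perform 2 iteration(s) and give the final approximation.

f(x) = x³ + 4x - 5
Initial interval: [0.16, 3.29]

Iteration 1:
  c_1 = (0.160000 + 3.290000)/2 = 1.725000
  f(c_1) = f(1.725000) = 7.032953
  f(a) × f(c) < 0, new interval: [0.160000, 1.725000]
Iteration 2:
  c_2 = (0.160000 + 1.725000)/2 = 0.942500
  f(c_2) = f(0.942500) = -0.392771
  f(a) × f(c) ≥ 0, new interval: [0.942500, 1.725000]

After 2 iteration(s), the approximation is c_2 = 0.942500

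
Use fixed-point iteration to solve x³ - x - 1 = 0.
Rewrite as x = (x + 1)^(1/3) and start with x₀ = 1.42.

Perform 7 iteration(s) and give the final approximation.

Equation: x³ - x - 1 = 0
Fixed-point form: x = (x + 1)^(1/3)
x₀ = 1.42

x_1 = g(1.420000) = 1.342575
x_2 = g(1.342575) = 1.328101
x_3 = g(1.328101) = 1.325360
x_4 = g(1.325360) = 1.324840
x_5 = g(1.324840) = 1.324741
x_6 = g(1.324741) = 1.324722
x_7 = g(1.324722) = 1.324719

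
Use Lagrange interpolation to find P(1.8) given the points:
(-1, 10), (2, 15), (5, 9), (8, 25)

Lagrange interpolation formula:
P(x) = Σ yᵢ × Lᵢ(x)
where Lᵢ(x) = Π_{j≠i} (x - xⱼ)/(xᵢ - xⱼ)

L_0(1.8) = (1.8 - 2)/(-1 - 2) × (1.8 - 5)/(-1 - 5) × (1.8 - 8)/(-1 - 8) = 0.024494
L_1(1.8) = (1.8 - (-1))/(2 - (-1)) × (1.8 - 5)/(2 - 5) × (1.8 - 8)/(2 - 8) = 1.028741
L_2(1.8) = (1.8 - (-1))/(5 - (-1)) × (1.8 - 2)/(5 - 2) × (1.8 - 8)/(5 - 8) = -0.064296
L_3(1.8) = (1.8 - (-1))/(8 - (-1)) × (1.8 - 2)/(8 - 2) × (1.8 - 5)/(8 - 5) = 0.011062

P(1.8) = 10×L_0(1.8) + 15×L_1(1.8) + 9×L_2(1.8) + 25×L_3(1.8)
P(1.8) = 15.373926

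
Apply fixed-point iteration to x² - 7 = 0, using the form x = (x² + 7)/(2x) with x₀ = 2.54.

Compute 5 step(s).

Equation: x² - 7 = 0
Fixed-point form: x = (x² + 7)/(2x)
x₀ = 2.54

x_1 = g(2.540000) = 2.647953
x_2 = g(2.647953) = 2.645752
x_3 = g(2.645752) = 2.645751
x_4 = g(2.645751) = 2.645751
x_5 = g(2.645751) = 2.645751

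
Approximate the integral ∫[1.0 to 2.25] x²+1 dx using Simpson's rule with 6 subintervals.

f(x) = x²+1
a = 1.0, b = 2.25, n = 6
h = (b - a)/n = 0.208333

Simpson's rule: (h/3)[f(x₀) + 4f(x₁) + 2f(x₂) + ... + f(xₙ)]

x_0 = 1.0000, f(x_0) = 2.000000, coefficient = 1
x_1 = 1.2083, f(x_1) = 2.460069, coefficient = 4
x_2 = 1.4167, f(x_2) = 3.006944, coefficient = 2
x_3 = 1.6250, f(x_3) = 3.640625, coefficient = 4
x_4 = 1.8333, f(x_4) = 4.361111, coefficient = 2
x_5 = 2.0417, f(x_5) = 5.168403, coefficient = 4
x_6 = 2.2500, f(x_6) = 6.062500, coefficient = 1

I ≈ (0.208333/3) × 67.875000 = 4.713542
Exact value: 4.713542
Error: 0.000000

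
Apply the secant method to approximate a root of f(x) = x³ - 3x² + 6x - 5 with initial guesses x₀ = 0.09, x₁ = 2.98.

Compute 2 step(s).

f(x) = x³ - 3x² + 6x - 5
x₀ = 0.09, x₁ = 2.98

Secant formula: x_{n+1} = x_n - f(x_n)(x_n - x_{n-1})/(f(x_n) - f(x_{n-1}))

Iteration 1:
  f(0.090000) = -4.483571
  f(2.980000) = 12.702392
  x_2 = 2.980000 - 12.702392×(2.980000 - 0.090000)/(12.702392 - (-4.483571))
       = 0.843960
Iteration 2:
  f(2.980000) = 12.702392
  f(0.843960) = -1.471921
  x_3 = 0.843960 - (-1.471921)×(0.843960 - 2.980000)/(-1.471921 - 12.702392)
       = 1.065775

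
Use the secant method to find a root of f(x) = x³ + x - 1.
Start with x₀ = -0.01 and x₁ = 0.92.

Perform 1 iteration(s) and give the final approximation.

f(x) = x³ + x - 1
x₀ = -0.01, x₁ = 0.92

Secant formula: x_{n+1} = x_n - f(x_n)(x_n - x_{n-1})/(f(x_n) - f(x_{n-1}))

Iteration 1:
  f(-0.010000) = -1.010001
  f(0.920000) = 0.698688
  x_2 = 0.920000 - 0.698688×(0.920000 - (-0.010000))/(0.698688 - (-1.010001))
       = 0.539720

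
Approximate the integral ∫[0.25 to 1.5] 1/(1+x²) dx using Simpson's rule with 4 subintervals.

f(x) = 1/(1+x²)
a = 0.25, b = 1.5, n = 4
h = (b - a)/n = 0.312500

Simpson's rule: (h/3)[f(x₀) + 4f(x₁) + 2f(x₂) + ... + f(xₙ)]

x_0 = 0.2500, f(x_0) = 0.941176, coefficient = 1
x_1 = 0.5625, f(x_1) = 0.759644, coefficient = 4
x_2 = 0.8750, f(x_2) = 0.566372, coefficient = 2
x_3 = 1.1875, f(x_3) = 0.414911, coefficient = 4
x_4 = 1.5000, f(x_4) = 0.307692, coefficient = 1

I ≈ (0.312500/3) × 7.079831 = 0.737482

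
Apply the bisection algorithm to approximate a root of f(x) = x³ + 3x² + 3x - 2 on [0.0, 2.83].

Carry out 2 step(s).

f(x) = x³ + 3x² + 3x - 2
Initial interval: [0.0, 2.83]

Iteration 1:
  c_1 = (0.000000 + 2.830000)/2 = 1.415000
  f(c_1) = f(1.415000) = 11.084823
  f(a) × f(c) < 0, new interval: [0.000000, 1.415000]
Iteration 2:
  c_2 = (0.000000 + 1.415000)/2 = 0.707500
  f(c_2) = f(0.707500) = 1.978312
  f(a) × f(c) < 0, new interval: [0.000000, 0.707500]

After 2 iteration(s), the approximation is c_2 = 0.707500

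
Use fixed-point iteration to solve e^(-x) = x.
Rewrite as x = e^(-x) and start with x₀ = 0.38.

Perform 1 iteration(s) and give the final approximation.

Equation: e^(-x) = x
Fixed-point form: x = e^(-x)
x₀ = 0.38

x_1 = g(0.380000) = 0.683861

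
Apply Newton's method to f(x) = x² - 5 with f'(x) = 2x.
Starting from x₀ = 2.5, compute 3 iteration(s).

f(x) = x² - 5
f'(x) = 2x
x₀ = 2.5

Newton-Raphson formula: x_{n+1} = x_n - f(x_n)/f'(x_n)

Iteration 1:
  f(2.500000) = 1.250000
  f'(2.500000) = 5.000000
  x_1 = 2.500000 - 1.250000/5.000000 = 2.250000
Iteration 2:
  f(2.250000) = 0.062500
  f'(2.250000) = 4.500000
  x_2 = 2.250000 - 0.062500/4.500000 = 2.236111
Iteration 3:
  f(2.236111) = 0.000193
  f'(2.236111) = 4.472222
  x_3 = 2.236111 - 0.000193/4.472222 = 2.236068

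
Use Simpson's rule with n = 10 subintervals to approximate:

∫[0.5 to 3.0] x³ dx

f(x) = x³
a = 0.5, b = 3.0, n = 10
h = (b - a)/n = 0.250000

Simpson's rule: (h/3)[f(x₀) + 4f(x₁) + 2f(x₂) + ... + f(xₙ)]

x_0 = 0.5000, f(x_0) = 0.125000, coefficient = 1
x_1 = 0.7500, f(x_1) = 0.421875, coefficient = 4
x_2 = 1.0000, f(x_2) = 1.000000, coefficient = 2
x_3 = 1.2500, f(x_3) = 1.953125, coefficient = 4
x_4 = 1.5000, f(x_4) = 3.375000, coefficient = 2
x_5 = 1.7500, f(x_5) = 5.359375, coefficient = 4
x_6 = 2.0000, f(x_6) = 8.000000, coefficient = 2
x_7 = 2.2500, f(x_7) = 11.390625, coefficient = 4
x_8 = 2.5000, f(x_8) = 15.625000, coefficient = 2
x_9 = 2.7500, f(x_9) = 20.796875, coefficient = 4
x_10 = 3.0000, f(x_10) = 27.000000, coefficient = 1

I ≈ (0.250000/3) × 242.812500 = 20.234375
Exact value: 20.234375
Error: 0.000000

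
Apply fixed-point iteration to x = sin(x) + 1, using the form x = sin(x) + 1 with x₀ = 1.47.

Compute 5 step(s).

Equation: x = sin(x) + 1
Fixed-point form: x = sin(x) + 1
x₀ = 1.47

x_1 = g(1.470000) = 1.994924
x_2 = g(1.994924) = 1.911398
x_3 = g(1.911398) = 1.942554
x_4 = g(1.942554) = 1.931690
x_5 = g(1.931690) = 1.935582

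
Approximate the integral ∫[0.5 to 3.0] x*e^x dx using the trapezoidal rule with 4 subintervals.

f(x) = x*e^x
a = 0.5, b = 3.0, n = 4
h = (b - a)/n = 0.625000

Trapezoidal rule: (h/2)[f(x₀) + 2f(x₁) + 2f(x₂) + ... + f(xₙ)]

x_0 = 0.5000, f(x_0) = 0.824361, coefficient = 1
x_1 = 1.1250, f(x_1) = 3.465244, coefficient = 2
x_2 = 1.7500, f(x_2) = 10.070555, coefficient = 2
x_3 = 2.3750, f(x_3) = 25.533656, coefficient = 2
x_4 = 3.0000, f(x_4) = 60.256611, coefficient = 1

I ≈ (0.625000/2) × 139.219881 = 43.506213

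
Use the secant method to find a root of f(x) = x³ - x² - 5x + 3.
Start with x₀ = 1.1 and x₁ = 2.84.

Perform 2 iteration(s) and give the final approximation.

f(x) = x³ - x² - 5x + 3
x₀ = 1.1, x₁ = 2.84

Secant formula: x_{n+1} = x_n - f(x_n)(x_n - x_{n-1})/(f(x_n) - f(x_{n-1}))

Iteration 1:
  f(1.100000) = -2.379000
  f(2.840000) = 3.640704
  x_2 = 2.840000 - 3.640704×(2.840000 - 1.100000)/(3.640704 - (-2.379000))
       = 1.787652
Iteration 2:
  f(2.840000) = 3.640704
  f(1.787652) = -3.421161
  x_3 = 1.787652 - (-3.421161)×(1.787652 - 2.840000)/(-3.421161 - 3.640704)
       = 2.297468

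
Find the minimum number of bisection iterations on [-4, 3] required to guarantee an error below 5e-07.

We need (b-a)/2^n ≤ 5e-07
(3 - (-4))/2^n ≤ 5e-07
7/2^n ≤ 5e-07
2^n ≥ 14000000
n ≥ log₂(14000000) = 23.74
n ≥ 24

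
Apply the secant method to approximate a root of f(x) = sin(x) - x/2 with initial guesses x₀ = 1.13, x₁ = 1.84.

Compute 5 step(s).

f(x) = sin(x) - x/2
x₀ = 1.13, x₁ = 1.84

Secant formula: x_{n+1} = x_n - f(x_n)(x_n - x_{n-1})/(f(x_n) - f(x_{n-1}))

Iteration 1:
  f(1.130000) = 0.339412
  f(1.840000) = 0.043983
  x_2 = 1.840000 - 0.043983×(1.840000 - 1.130000)/(0.043983 - 0.339412)
       = 1.945704
Iteration 2:
  f(1.840000) = 0.043983
  f(1.945704) = -0.042310
  x_3 = 1.945704 - (-0.042310)×(1.945704 - 1.840000)/(-0.042310 - 0.043983)
       = 1.893876
Iteration 3:
  f(1.945704) = -0.042310
  f(1.893876) = 0.001324
  x_4 = 1.893876 - 0.001324×(1.893876 - 1.945704)/(0.001324 - (-0.042310))
       = 1.895449
Iteration 4:
  f(1.893876) = 0.001324
  f(1.895449) = 0.000037
  x_5 = 1.895449 - 0.000037×(1.895449 - 1.893876)/(0.000037 - 0.001324)
       = 1.895494
Iteration 5:
  f(1.895449) = 0.000037
  f(1.895494) = 0.000000
  x_6 = 1.895494 - 0.000000×(1.895494 - 1.895449)/(0.000000 - 0.000037)
       = 1.895494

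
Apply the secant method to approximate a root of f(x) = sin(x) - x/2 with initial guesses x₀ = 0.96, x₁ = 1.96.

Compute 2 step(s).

f(x) = sin(x) - x/2
x₀ = 0.96, x₁ = 1.96

Secant formula: x_{n+1} = x_n - f(x_n)(x_n - x_{n-1})/(f(x_n) - f(x_{n-1}))

Iteration 1:
  f(0.960000) = 0.339192
  f(1.960000) = -0.054788
  x_2 = 1.960000 - (-0.054788)×(1.960000 - 0.960000)/(-0.054788 - 0.339192)
       = 1.820936
Iteration 2:
  f(1.960000) = -0.054788
  f(1.820936) = 0.058410
  x_3 = 1.820936 - 0.058410×(1.820936 - 1.960000)/(0.058410 - (-0.054788))
       = 1.892692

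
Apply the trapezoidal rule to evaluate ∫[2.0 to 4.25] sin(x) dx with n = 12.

f(x) = sin(x)
a = 2.0, b = 4.25, n = 12
h = (b - a)/n = 0.187500

Trapezoidal rule: (h/2)[f(x₀) + 2f(x₁) + 2f(x₂) + ... + f(xₙ)]

x_0 = 2.0000, f(x_0) = 0.909297, coefficient = 1
x_1 = 2.1875, f(x_1) = 0.815789, coefficient = 2
x_2 = 2.3750, f(x_2) = 0.693685, coefficient = 2
x_3 = 2.5625, f(x_3) = 0.547265, coefficient = 2
x_4 = 2.7500, f(x_4) = 0.381661, coefficient = 2
x_5 = 2.9375, f(x_5) = 0.202679, coefficient = 2
x_6 = 3.1250, f(x_6) = 0.016592, coefficient = 2
x_7 = 3.3125, f(x_7) = -0.170077, coefficient = 2
x_8 = 3.5000, f(x_8) = -0.350783, coefficient = 2
x_9 = 3.6875, f(x_9) = -0.519194, coefficient = 2
x_10 = 3.8750, f(x_10) = -0.669405, coefficient = 2
x_11 = 4.0625, f(x_11) = -0.796151, coefficient = 2
x_12 = 4.2500, f(x_12) = -0.894989, coefficient = 1

I ≈ (0.187500/2) × 0.318431 = 0.029853
Exact value: 0.029941
Error: 0.000088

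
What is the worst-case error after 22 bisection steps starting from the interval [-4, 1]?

Bisection error bound: |error| ≤ (b-a)/2^n
|error| ≤ (1 - (-4))/2^22 = 5/2^22
|error| ≤ 0.0000011921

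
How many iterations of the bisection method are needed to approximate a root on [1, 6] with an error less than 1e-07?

We need (b-a)/2^n ≤ 1e-07
(6 - 1)/2^n ≤ 1e-07
5/2^n ≤ 1e-07
2^n ≥ 50000000
n ≥ log₂(50000000) = 25.58
n ≥ 26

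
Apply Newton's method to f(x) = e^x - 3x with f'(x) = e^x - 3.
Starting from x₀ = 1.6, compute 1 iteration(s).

f(x) = e^x - 3x
f'(x) = e^x - 3
x₀ = 1.6

Newton-Raphson formula: x_{n+1} = x_n - f(x_n)/f'(x_n)

Iteration 1:
  f(1.600000) = 0.153032
  f'(1.600000) = 1.953032
  x_1 = 1.600000 - 0.153032/1.953032 = 1.521644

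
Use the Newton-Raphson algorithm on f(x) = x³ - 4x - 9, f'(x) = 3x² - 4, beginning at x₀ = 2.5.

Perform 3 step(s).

f(x) = x³ - 4x - 9
f'(x) = 3x² - 4
x₀ = 2.5

Newton-Raphson formula: x_{n+1} = x_n - f(x_n)/f'(x_n)

Iteration 1:
  f(2.500000) = -3.375000
  f'(2.500000) = 14.750000
  x_1 = 2.500000 - (-3.375000)/14.750000 = 2.728814
Iteration 2:
  f(2.728814) = 0.404647
  f'(2.728814) = 18.339270
  x_2 = 2.728814 - 0.404647/18.339270 = 2.706749
Iteration 3:
  f(2.706749) = 0.003975
  f'(2.706749) = 17.979471
  x_3 = 2.706749 - 0.003975/17.979471 = 2.706528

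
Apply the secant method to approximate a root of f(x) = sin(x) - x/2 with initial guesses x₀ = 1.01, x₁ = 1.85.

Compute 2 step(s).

f(x) = sin(x) - x/2
x₀ = 1.01, x₁ = 1.85

Secant formula: x_{n+1} = x_n - f(x_n)(x_n - x_{n-1})/(f(x_n) - f(x_{n-1}))

Iteration 1:
  f(1.010000) = 0.341832
  f(1.850000) = 0.036275
  x_2 = 1.850000 - 0.036275×(1.850000 - 1.010000)/(0.036275 - 0.341832)
       = 1.949723
Iteration 2:
  f(1.850000) = 0.036275
  f(1.949723) = -0.045800
  x_3 = 1.949723 - (-0.045800)×(1.949723 - 1.850000)/(-0.045800 - 0.036275)
       = 1.894075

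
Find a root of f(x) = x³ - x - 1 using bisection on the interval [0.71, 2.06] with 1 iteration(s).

f(x) = x³ - x - 1
Initial interval: [0.71, 2.06]

Iteration 1:
  c_1 = (0.710000 + 2.060000)/2 = 1.385000
  f(c_1) = f(1.385000) = 0.271742
  f(a) × f(c) < 0, new interval: [0.710000, 1.385000]

After 1 iteration(s), the approximation is c_1 = 1.385000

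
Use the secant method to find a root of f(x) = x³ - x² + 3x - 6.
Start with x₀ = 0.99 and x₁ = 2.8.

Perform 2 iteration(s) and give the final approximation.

f(x) = x³ - x² + 3x - 6
x₀ = 0.99, x₁ = 2.8

Secant formula: x_{n+1} = x_n - f(x_n)(x_n - x_{n-1})/(f(x_n) - f(x_{n-1}))

Iteration 1:
  f(0.990000) = -3.039801
  f(2.800000) = 16.512000
  x_2 = 2.800000 - 16.512000×(2.800000 - 0.990000)/(16.512000 - (-3.039801))
       = 1.271408
Iteration 2:
  f(2.800000) = 16.512000
  f(1.271408) = -1.747049
  x_3 = 1.271408 - (-1.747049)×(1.271408 - 2.800000)/(-1.747049 - 16.512000)
       = 1.417666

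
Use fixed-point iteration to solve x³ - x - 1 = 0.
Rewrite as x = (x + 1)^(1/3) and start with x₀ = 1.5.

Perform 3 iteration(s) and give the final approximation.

Equation: x³ - x - 1 = 0
Fixed-point form: x = (x + 1)^(1/3)
x₀ = 1.5

x_1 = g(1.500000) = 1.357209
x_2 = g(1.357209) = 1.330861
x_3 = g(1.330861) = 1.325884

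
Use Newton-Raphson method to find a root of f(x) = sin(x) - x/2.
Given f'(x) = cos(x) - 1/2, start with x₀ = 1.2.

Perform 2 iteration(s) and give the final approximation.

f(x) = sin(x) - x/2
f'(x) = cos(x) - 1/2
x₀ = 1.2

Newton-Raphson formula: x_{n+1} = x_n - f(x_n)/f'(x_n)

Iteration 1:
  f(1.200000) = 0.332039
  f'(1.200000) = -0.137642
  x_1 = 1.200000 - 0.332039/(-0.137642) = 3.612334
Iteration 2:
  f(3.612334) = -2.259714
  f'(3.612334) = -1.391232
  x_2 = 3.612334 - (-2.259714)/(-1.391232) = 1.988080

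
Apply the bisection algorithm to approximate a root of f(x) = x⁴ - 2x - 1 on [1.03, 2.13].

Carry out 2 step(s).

f(x) = x⁴ - 2x - 1
Initial interval: [1.03, 2.13]

Iteration 1:
  c_1 = (1.030000 + 2.130000)/2 = 1.580000
  f(c_1) = f(1.580000) = 2.072013
  f(a) × f(c) < 0, new interval: [1.030000, 1.580000]
Iteration 2:
  c_2 = (1.030000 + 1.580000)/2 = 1.305000
  f(c_2) = f(1.305000) = -0.709706
  f(a) × f(c) ≥ 0, new interval: [1.305000, 1.580000]

After 2 iteration(s), the approximation is c_2 = 1.305000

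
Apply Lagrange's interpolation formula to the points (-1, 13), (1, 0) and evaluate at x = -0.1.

Lagrange interpolation formula:
P(x) = Σ yᵢ × Lᵢ(x)
where Lᵢ(x) = Π_{j≠i} (x - xⱼ)/(xᵢ - xⱼ)

L_0(-0.1) = (-0.1 - 1)/(-1 - 1) = 0.550000
L_1(-0.1) = (-0.1 - (-1))/(1 - (-1)) = 0.450000

P(-0.1) = 13×L_0(-0.1) + 0×L_1(-0.1)
P(-0.1) = 7.150000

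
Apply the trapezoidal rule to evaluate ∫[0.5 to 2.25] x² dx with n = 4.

f(x) = x²
a = 0.5, b = 2.25, n = 4
h = (b - a)/n = 0.437500

Trapezoidal rule: (h/2)[f(x₀) + 2f(x₁) + 2f(x₂) + ... + f(xₙ)]

x_0 = 0.5000, f(x_0) = 0.250000, coefficient = 1
x_1 = 0.9375, f(x_1) = 0.878906, coefficient = 2
x_2 = 1.3750, f(x_2) = 1.890625, coefficient = 2
x_3 = 1.8125, f(x_3) = 3.285156, coefficient = 2
x_4 = 2.2500, f(x_4) = 5.062500, coefficient = 1

I ≈ (0.437500/2) × 17.421875 = 3.811035
Exact value: 3.755208
Error: 0.055827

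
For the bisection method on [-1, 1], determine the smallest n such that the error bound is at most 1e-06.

We need (b-a)/2^n ≤ 1e-06
(1 - (-1))/2^n ≤ 1e-06
2/2^n ≤ 1e-06
2^n ≥ 2000000
n ≥ log₂(2000000) = 20.93
n ≥ 21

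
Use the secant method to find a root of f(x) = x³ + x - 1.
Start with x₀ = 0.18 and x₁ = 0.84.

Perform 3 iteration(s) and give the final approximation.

f(x) = x³ + x - 1
x₀ = 0.18, x₁ = 0.84

Secant formula: x_{n+1} = x_n - f(x_n)(x_n - x_{n-1})/(f(x_n) - f(x_{n-1}))

Iteration 1:
  f(0.180000) = -0.814168
  f(0.840000) = 0.432704
  x_2 = 0.840000 - 0.432704×(0.840000 - 0.180000)/(0.432704 - (-0.814168))
       = 0.610959
Iteration 2:
  f(0.840000) = 0.432704
  f(0.610959) = -0.160987
  x_3 = 0.610959 - (-0.160987)×(0.610959 - 0.840000)/(-0.160987 - 0.432704)
       = 0.673067
Iteration 3:
  f(0.610959) = -0.160987
  f(0.673067) = -0.022022
  x_4 = 0.673067 - (-0.022022)×(0.673067 - 0.610959)/(-0.022022 - (-0.160987))
       = 0.682909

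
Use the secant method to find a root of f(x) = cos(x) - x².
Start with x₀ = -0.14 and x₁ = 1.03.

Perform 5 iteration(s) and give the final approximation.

f(x) = cos(x) - x²
x₀ = -0.14, x₁ = 1.03

Secant formula: x_{n+1} = x_n - f(x_n)(x_n - x_{n-1})/(f(x_n) - f(x_{n-1}))

Iteration 1:
  f(-0.140000) = 0.970616
  f(1.030000) = -0.546081
  x_2 = 1.030000 - (-0.546081)×(1.030000 - (-0.140000))/(-0.546081 - 0.970616)
       = 0.608746
Iteration 2:
  f(1.030000) = -0.546081
  f(0.608746) = 0.449794
  x_3 = 0.608746 - 0.449794×(0.608746 - 1.030000)/(0.449794 - (-0.546081))
       = 0.799008
Iteration 3:
  f(0.608746) = 0.449794
  f(0.799008) = 0.059003
  x_4 = 0.799008 - 0.059003×(0.799008 - 0.608746)/(0.059003 - 0.449794)
       = 0.827735
Iteration 4:
  f(0.799008) = 0.059003
  f(0.827735) = -0.008600
  x_5 = 0.827735 - (-0.008600)×(0.827735 - 0.799008)/(-0.008600 - 0.059003)
       = 0.824081
Iteration 5:
  f(0.827735) = -0.008600
  f(0.824081) = 0.000123
  x_6 = 0.824081 - 0.000123×(0.824081 - 0.827735)/(0.000123 - (-0.008600))
       = 0.824132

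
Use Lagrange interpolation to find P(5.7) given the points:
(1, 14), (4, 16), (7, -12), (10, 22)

Lagrange interpolation formula:
P(x) = Σ yᵢ × Lᵢ(x)
where Lᵢ(x) = Π_{j≠i} (x - xⱼ)/(xᵢ - xⱼ)

L_0(5.7) = (5.7 - 4)/(1 - 4) × (5.7 - 7)/(1 - 7) × (5.7 - 10)/(1 - 10) = -0.058660
L_1(5.7) = (5.7 - 1)/(4 - 1) × (5.7 - 7)/(4 - 7) × (5.7 - 10)/(4 - 10) = 0.486537
L_2(5.7) = (5.7 - 1)/(7 - 1) × (5.7 - 4)/(7 - 4) × (5.7 - 10)/(7 - 10) = 0.636241
L_3(5.7) = (5.7 - 1)/(10 - 1) × (5.7 - 4)/(10 - 4) × (5.7 - 7)/(10 - 7) = -0.064117

P(5.7) = 14×L_0(5.7) + 16×L_1(5.7) + (-12)×L_2(5.7) + 22×L_3(5.7)
P(5.7) = -2.082123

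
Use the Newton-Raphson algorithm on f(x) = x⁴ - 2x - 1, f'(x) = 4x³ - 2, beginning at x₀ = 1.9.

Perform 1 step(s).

f(x) = x⁴ - 2x - 1
f'(x) = 4x³ - 2
x₀ = 1.9

Newton-Raphson formula: x_{n+1} = x_n - f(x_n)/f'(x_n)

Iteration 1:
  f(1.900000) = 8.232100
  f'(1.900000) = 25.436000
  x_1 = 1.900000 - 8.232100/25.436000 = 1.576360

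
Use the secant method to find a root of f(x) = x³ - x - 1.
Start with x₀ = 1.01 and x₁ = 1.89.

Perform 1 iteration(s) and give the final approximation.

f(x) = x³ - x - 1
x₀ = 1.01, x₁ = 1.89

Secant formula: x_{n+1} = x_n - f(x_n)(x_n - x_{n-1})/(f(x_n) - f(x_{n-1}))

Iteration 1:
  f(1.010000) = -0.979699
  f(1.890000) = 3.861269
  x_2 = 1.890000 - 3.861269×(1.890000 - 1.010000)/(3.861269 - (-0.979699))
       = 1.188091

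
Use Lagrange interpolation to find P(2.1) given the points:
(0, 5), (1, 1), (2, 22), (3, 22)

Lagrange interpolation formula:
P(x) = Σ yᵢ × Lᵢ(x)
where Lᵢ(x) = Π_{j≠i} (x - xⱼ)/(xᵢ - xⱼ)

L_0(2.1) = (2.1 - 1)/(0 - 1) × (2.1 - 2)/(0 - 2) × (2.1 - 3)/(0 - 3) = 0.016500
L_1(2.1) = (2.1 - 0)/(1 - 0) × (2.1 - 2)/(1 - 2) × (2.1 - 3)/(1 - 3) = -0.094500
L_2(2.1) = (2.1 - 0)/(2 - 0) × (2.1 - 1)/(2 - 1) × (2.1 - 3)/(2 - 3) = 1.039500
L_3(2.1) = (2.1 - 0)/(3 - 0) × (2.1 - 1)/(3 - 1) × (2.1 - 2)/(3 - 2) = 0.038500

P(2.1) = 5×L_0(2.1) + 1×L_1(2.1) + 22×L_2(2.1) + 22×L_3(2.1)
P(2.1) = 23.704000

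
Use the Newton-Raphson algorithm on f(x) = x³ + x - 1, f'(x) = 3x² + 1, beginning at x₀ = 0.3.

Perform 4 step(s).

f(x) = x³ + x - 1
f'(x) = 3x² + 1
x₀ = 0.3

Newton-Raphson formula: x_{n+1} = x_n - f(x_n)/f'(x_n)

Iteration 1:
  f(0.300000) = -0.673000
  f'(0.300000) = 1.270000
  x_1 = 0.300000 - (-0.673000)/1.270000 = 0.829921
Iteration 2:
  f(0.829921) = 0.401546
  f'(0.829921) = 3.066308
  x_2 = 0.829921 - 0.401546/3.066308 = 0.698967
Iteration 3:
  f(0.698967) = 0.040451
  f'(0.698967) = 2.465665
  x_3 = 0.698967 - 0.040451/2.465665 = 0.682561
Iteration 4:
  f(0.682561) = 0.000560
  f'(0.682561) = 2.397670
  x_4 = 0.682561 - 0.000560/2.397670 = 0.682328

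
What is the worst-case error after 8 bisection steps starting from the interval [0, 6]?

Bisection error bound: |error| ≤ (b-a)/2^n
|error| ≤ (6 - 0)/2^8 = 6/2^8
|error| ≤ 0.0234375000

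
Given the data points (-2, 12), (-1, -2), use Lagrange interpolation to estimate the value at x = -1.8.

Lagrange interpolation formula:
P(x) = Σ yᵢ × Lᵢ(x)
where Lᵢ(x) = Π_{j≠i} (x - xⱼ)/(xᵢ - xⱼ)

L_0(-1.8) = (-1.8 - (-1))/(-2 - (-1)) = 0.800000
L_1(-1.8) = (-1.8 - (-2))/(-1 - (-2)) = 0.200000

P(-1.8) = 12×L_0(-1.8) + (-2)×L_1(-1.8)
P(-1.8) = 9.200000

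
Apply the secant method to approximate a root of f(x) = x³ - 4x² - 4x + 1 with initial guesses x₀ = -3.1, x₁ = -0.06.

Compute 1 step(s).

f(x) = x³ - 4x² - 4x + 1
x₀ = -3.1, x₁ = -0.06

Secant formula: x_{n+1} = x_n - f(x_n)(x_n - x_{n-1})/(f(x_n) - f(x_{n-1}))

Iteration 1:
  f(-3.100000) = -54.831000
  f(-0.060000) = 1.225384
  x_2 = -0.060000 - 1.225384×(-0.060000 - (-3.100000))/(1.225384 - (-54.831000))
       = -0.126454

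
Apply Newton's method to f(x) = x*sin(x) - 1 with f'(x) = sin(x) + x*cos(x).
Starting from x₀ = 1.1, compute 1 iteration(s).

f(x) = x*sin(x) - 1
f'(x) = sin(x) + x*cos(x)
x₀ = 1.1

Newton-Raphson formula: x_{n+1} = x_n - f(x_n)/f'(x_n)

Iteration 1:
  f(1.100000) = -0.019672
  f'(1.100000) = 1.390163
  x_1 = 1.100000 - (-0.019672)/1.390163 = 1.114151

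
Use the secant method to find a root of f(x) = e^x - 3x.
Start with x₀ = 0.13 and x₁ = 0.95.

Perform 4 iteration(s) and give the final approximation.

f(x) = e^x - 3x
x₀ = 0.13, x₁ = 0.95

Secant formula: x_{n+1} = x_n - f(x_n)(x_n - x_{n-1})/(f(x_n) - f(x_{n-1}))

Iteration 1:
  f(0.130000) = 0.748828
  f(0.950000) = -0.264290
  x_2 = 0.950000 - (-0.264290)×(0.950000 - 0.130000)/(-0.264290 - 0.748828)
       = 0.736088
Iteration 2:
  f(0.950000) = -0.264290
  f(0.736088) = -0.120512
  x_3 = 0.736088 - (-0.120512)×(0.736088 - 0.950000)/(-0.120512 - (-0.264290))
       = 0.556792
Iteration 3:
  f(0.736088) = -0.120512
  f(0.556792) = 0.074689
  x_4 = 0.556792 - 0.074689×(0.556792 - 0.736088)/(0.074689 - (-0.120512))
       = 0.625396
Iteration 4:
  f(0.556792) = 0.074689
  f(0.625396) = -0.007202
  x_5 = 0.625396 - (-0.007202)×(0.625396 - 0.556792)/(-0.007202 - 0.074689)
       = 0.619362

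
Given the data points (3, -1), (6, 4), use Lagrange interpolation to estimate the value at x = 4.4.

Lagrange interpolation formula:
P(x) = Σ yᵢ × Lᵢ(x)
where Lᵢ(x) = Π_{j≠i} (x - xⱼ)/(xᵢ - xⱼ)

L_0(4.4) = (4.4 - 6)/(3 - 6) = 0.533333
L_1(4.4) = (4.4 - 3)/(6 - 3) = 0.466667

P(4.4) = (-1)×L_0(4.4) + 4×L_1(4.4)
P(4.4) = 1.333333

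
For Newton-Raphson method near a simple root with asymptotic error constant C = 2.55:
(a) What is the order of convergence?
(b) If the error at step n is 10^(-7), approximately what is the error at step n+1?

(a) Newton-Raphson has quadratic (order 2) convergence near simple roots.
    This means |e_{n+1}| ≈ C|e_n|².

(b) With |e_n| = 10^(-7) and C = 2.55:
    |e_{n+1}| ≈ 2.55 × (10^(-7))² = 2.55 × 10^(-14)

(a) 2 (quadratic); (b) |e_{n+1}| ≈ 2.550e-14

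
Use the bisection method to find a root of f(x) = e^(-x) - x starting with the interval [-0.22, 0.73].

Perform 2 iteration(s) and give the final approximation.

f(x) = e^(-x) - x
Initial interval: [-0.22, 0.73]

Iteration 1:
  c_1 = (-0.220000 + 0.730000)/2 = 0.255000
  f(c_1) = f(0.255000) = 0.519916
  f(a) × f(c) ≥ 0, new interval: [0.255000, 0.730000]
Iteration 2:
  c_2 = (0.255000 + 0.730000)/2 = 0.492500
  f(c_2) = f(0.492500) = 0.118597
  f(a) × f(c) ≥ 0, new interval: [0.492500, 0.730000]

After 2 iteration(s), the approximation is c_2 = 0.492500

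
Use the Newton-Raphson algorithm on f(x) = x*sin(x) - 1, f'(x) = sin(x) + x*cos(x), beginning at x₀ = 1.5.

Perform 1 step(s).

f(x) = x*sin(x) - 1
f'(x) = sin(x) + x*cos(x)
x₀ = 1.5

Newton-Raphson formula: x_{n+1} = x_n - f(x_n)/f'(x_n)

Iteration 1:
  f(1.500000) = 0.496242
  f'(1.500000) = 1.103601
  x_1 = 1.500000 - 0.496242/1.103601 = 1.050342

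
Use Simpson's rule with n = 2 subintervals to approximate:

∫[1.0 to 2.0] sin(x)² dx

f(x) = sin(x)²
a = 1.0, b = 2.0, n = 2
h = (b - a)/n = 0.500000

Simpson's rule: (h/3)[f(x₀) + 4f(x₁) + 2f(x₂) + ... + f(xₙ)]

x_0 = 1.0000, f(x_0) = 0.708073, coefficient = 1
x_1 = 1.5000, f(x_1) = 0.994996, coefficient = 4
x_2 = 2.0000, f(x_2) = 0.826822, coefficient = 1

I ≈ (0.500000/3) × 5.514880 = 0.919147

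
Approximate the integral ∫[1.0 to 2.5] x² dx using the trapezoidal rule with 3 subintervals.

f(x) = x²
a = 1.0, b = 2.5, n = 3
h = (b - a)/n = 0.500000

Trapezoidal rule: (h/2)[f(x₀) + 2f(x₁) + 2f(x₂) + ... + f(xₙ)]

x_0 = 1.0000, f(x_0) = 1.000000, coefficient = 1
x_1 = 1.5000, f(x_1) = 2.250000, coefficient = 2
x_2 = 2.0000, f(x_2) = 4.000000, coefficient = 2
x_3 = 2.5000, f(x_3) = 6.250000, coefficient = 1

I ≈ (0.500000/2) × 19.750000 = 4.937500
Exact value: 4.875000
Error: 0.062500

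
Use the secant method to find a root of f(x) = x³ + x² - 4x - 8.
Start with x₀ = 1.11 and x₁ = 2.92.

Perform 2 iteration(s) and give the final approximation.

f(x) = x³ + x² - 4x - 8
x₀ = 1.11, x₁ = 2.92

Secant formula: x_{n+1} = x_n - f(x_n)(x_n - x_{n-1})/(f(x_n) - f(x_{n-1}))

Iteration 1:
  f(1.110000) = -9.840269
  f(2.920000) = 13.743488
  x_2 = 2.920000 - 13.743488×(2.920000 - 1.110000)/(13.743488 - (-9.840269))
       = 1.865218
Iteration 2:
  f(2.920000) = 13.743488
  f(1.865218) = -5.492665
  x_3 = 1.865218 - (-5.492665)×(1.865218 - 2.920000)/(-5.492665 - 13.743488)
       = 2.166399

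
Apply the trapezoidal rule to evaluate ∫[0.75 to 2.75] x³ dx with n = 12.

f(x) = x³
a = 0.75, b = 2.75, n = 12
h = (b - a)/n = 0.166667

Trapezoidal rule: (h/2)[f(x₀) + 2f(x₁) + 2f(x₂) + ... + f(xₙ)]

x_0 = 0.7500, f(x_0) = 0.421875, coefficient = 1
x_1 = 0.9167, f(x_1) = 0.770255, coefficient = 2
x_2 = 1.0833, f(x_2) = 1.271412, coefficient = 2
x_3 = 1.2500, f(x_3) = 1.953125, coefficient = 2
x_4 = 1.4167, f(x_4) = 2.843171, coefficient = 2
x_5 = 1.5833, f(x_5) = 3.969329, coefficient = 2
x_6 = 1.7500, f(x_6) = 5.359375, coefficient = 2
x_7 = 1.9167, f(x_7) = 7.041088, coefficient = 2
x_8 = 2.0833, f(x_8) = 9.042245, coefficient = 2
x_9 = 2.2500, f(x_9) = 11.390625, coefficient = 2
x_10 = 2.4167, f(x_10) = 14.114005, coefficient = 2
x_11 = 2.5833, f(x_11) = 17.240162, coefficient = 2
x_12 = 2.7500, f(x_12) = 20.796875, coefficient = 1

I ≈ (0.166667/2) × 171.208333 = 14.267361
Exact value: 14.218750
Error: 0.048611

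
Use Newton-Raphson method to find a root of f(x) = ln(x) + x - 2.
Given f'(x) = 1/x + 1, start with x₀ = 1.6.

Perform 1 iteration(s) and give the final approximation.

f(x) = ln(x) + x - 2
f'(x) = 1/x + 1
x₀ = 1.6

Newton-Raphson formula: x_{n+1} = x_n - f(x_n)/f'(x_n)

Iteration 1:
  f(1.600000) = 0.070004
  f'(1.600000) = 1.625000
  x_1 = 1.600000 - 0.070004/1.625000 = 1.556921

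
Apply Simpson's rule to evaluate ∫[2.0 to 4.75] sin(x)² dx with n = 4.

f(x) = sin(x)²
a = 2.0, b = 4.75, n = 4
h = (b - a)/n = 0.687500

Simpson's rule: (h/3)[f(x₀) + 4f(x₁) + 2f(x₂) + ... + f(xₙ)]

x_0 = 2.0000, f(x_0) = 0.826822, coefficient = 1
x_1 = 2.6875, f(x_1) = 0.192411, coefficient = 4
x_2 = 3.3750, f(x_2) = 0.053497, coefficient = 2
x_3 = 4.0625, f(x_3) = 0.633856, coefficient = 4
x_4 = 4.7500, f(x_4) = 0.998586, coefficient = 1

I ≈ (0.687500/3) × 5.237472 = 1.200254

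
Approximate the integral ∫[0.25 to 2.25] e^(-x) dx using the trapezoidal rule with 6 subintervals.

f(x) = e^(-x)
a = 0.25, b = 2.25, n = 6
h = (b - a)/n = 0.333333

Trapezoidal rule: (h/2)[f(x₀) + 2f(x₁) + 2f(x₂) + ... + f(xₙ)]

x_0 = 0.2500, f(x_0) = 0.778801, coefficient = 1
x_1 = 0.5833, f(x_1) = 0.558035, coefficient = 2
x_2 = 0.9167, f(x_2) = 0.399850, coefficient = 2
x_3 = 1.2500, f(x_3) = 0.286505, coefficient = 2
x_4 = 1.5833, f(x_4) = 0.205290, coefficient = 2
x_5 = 1.9167, f(x_5) = 0.147096, coefficient = 2
x_6 = 2.2500, f(x_6) = 0.105399, coefficient = 1

I ≈ (0.333333/2) × 4.077751 = 0.679625
Exact value: 0.673402
Error: 0.006224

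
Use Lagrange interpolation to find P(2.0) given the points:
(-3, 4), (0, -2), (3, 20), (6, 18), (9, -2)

Lagrange interpolation formula:
P(x) = Σ yᵢ × Lᵢ(x)
where Lᵢ(x) = Π_{j≠i} (x - xⱼ)/(xᵢ - xⱼ)

L_0(2.0) = (2.0 - 0)/(-3 - 0) × (2.0 - 3)/(-3 - 3) × (2.0 - 6)/(-3 - 6) × (2.0 - 9)/(-3 - 9) = -0.028807
L_1(2.0) = (2.0 - (-3))/(0 - (-3)) × (2.0 - 3)/(0 - 3) × (2.0 - 6)/(0 - 6) × (2.0 - 9)/(0 - 9) = 0.288066
L_2(2.0) = (2.0 - (-3))/(3 - (-3)) × (2.0 - 0)/(3 - 0) × (2.0 - 6)/(3 - 6) × (2.0 - 9)/(3 - 9) = 0.864198
L_3(2.0) = (2.0 - (-3))/(6 - (-3)) × (2.0 - 0)/(6 - 0) × (2.0 - 3)/(6 - 3) × (2.0 - 9)/(6 - 9) = -0.144033
L_4(2.0) = (2.0 - (-3))/(9 - (-3)) × (2.0 - 0)/(9 - 0) × (2.0 - 3)/(9 - 3) × (2.0 - 6)/(9 - 6) = 0.020576

P(2.0) = 4×L_0(2.0) + (-2)×L_1(2.0) + 20×L_2(2.0) + 18×L_3(2.0) + (-2)×L_4(2.0)
P(2.0) = 13.958848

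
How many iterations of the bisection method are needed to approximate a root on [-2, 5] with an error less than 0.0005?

We need (b-a)/2^n ≤ 0.0005
(5 - (-2))/2^n ≤ 0.0005
7/2^n ≤ 0.0005
2^n ≥ 14000
n ≥ log₂(14000) = 13.77
n ≥ 14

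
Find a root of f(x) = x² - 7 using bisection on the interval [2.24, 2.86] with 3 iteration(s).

f(x) = x² - 7
Initial interval: [2.24, 2.86]

Iteration 1:
  c_1 = (2.240000 + 2.860000)/2 = 2.550000
  f(c_1) = f(2.550000) = -0.497500
  f(a) × f(c) ≥ 0, new interval: [2.550000, 2.860000]
Iteration 2:
  c_2 = (2.550000 + 2.860000)/2 = 2.705000
  f(c_2) = f(2.705000) = 0.317025
  f(a) × f(c) < 0, new interval: [2.550000, 2.705000]
Iteration 3:
  c_3 = (2.550000 + 2.705000)/2 = 2.627500
  f(c_3) = f(2.627500) = -0.096244
  f(a) × f(c) ≥ 0, new interval: [2.627500, 2.705000]

After 3 iteration(s), the approximation is c_3 = 2.627500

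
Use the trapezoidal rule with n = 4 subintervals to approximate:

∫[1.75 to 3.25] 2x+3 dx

f(x) = 2x+3
a = 1.75, b = 3.25, n = 4
h = (b - a)/n = 0.375000

Trapezoidal rule: (h/2)[f(x₀) + 2f(x₁) + 2f(x₂) + ... + f(xₙ)]

x_0 = 1.7500, f(x_0) = 6.500000, coefficient = 1
x_1 = 2.1250, f(x_1) = 7.250000, coefficient = 2
x_2 = 2.5000, f(x_2) = 8.000000, coefficient = 2
x_3 = 2.8750, f(x_3) = 8.750000, coefficient = 2
x_4 = 3.2500, f(x_4) = 9.500000, coefficient = 1

I ≈ (0.375000/2) × 64.000000 = 12.000000
Exact value: 12.000000
Error: 0.000000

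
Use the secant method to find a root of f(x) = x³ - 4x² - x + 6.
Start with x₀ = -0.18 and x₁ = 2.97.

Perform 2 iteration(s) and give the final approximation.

f(x) = x³ - 4x² - x + 6
x₀ = -0.18, x₁ = 2.97

Secant formula: x_{n+1} = x_n - f(x_n)(x_n - x_{n-1})/(f(x_n) - f(x_{n-1}))

Iteration 1:
  f(-0.180000) = 6.044568
  f(2.970000) = -6.055527
  x_2 = 2.970000 - (-6.055527)×(2.970000 - (-0.180000))/(-6.055527 - 6.044568)
       = 1.393574
Iteration 2:
  f(2.970000) = -6.055527
  f(1.393574) = -0.455377
  x_3 = 1.393574 - (-0.455377)×(1.393574 - 2.970000)/(-0.455377 - (-6.055527))
       = 1.265386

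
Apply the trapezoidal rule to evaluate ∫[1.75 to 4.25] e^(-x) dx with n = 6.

f(x) = e^(-x)
a = 1.75, b = 4.25, n = 6
h = (b - a)/n = 0.416667

Trapezoidal rule: (h/2)[f(x₀) + 2f(x₁) + 2f(x₂) + ... + f(xₙ)]

x_0 = 1.7500, f(x_0) = 0.173774, coefficient = 1
x_1 = 2.1667, f(x_1) = 0.114559, coefficient = 2
x_2 = 2.5833, f(x_2) = 0.075522, coefficient = 2
x_3 = 3.0000, f(x_3) = 0.049787, coefficient = 2
x_4 = 3.4167, f(x_4) = 0.032822, coefficient = 2
x_5 = 3.8333, f(x_5) = 0.021637, coefficient = 2
x_6 = 4.2500, f(x_6) = 0.014264, coefficient = 1

I ≈ (0.416667/2) × 0.776692 = 0.161811
Exact value: 0.159510
Error: 0.002301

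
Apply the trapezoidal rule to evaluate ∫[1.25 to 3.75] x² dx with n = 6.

f(x) = x²
a = 1.25, b = 3.75, n = 6
h = (b - a)/n = 0.416667

Trapezoidal rule: (h/2)[f(x₀) + 2f(x₁) + 2f(x₂) + ... + f(xₙ)]

x_0 = 1.2500, f(x_0) = 1.562500, coefficient = 1
x_1 = 1.6667, f(x_1) = 2.777778, coefficient = 2
x_2 = 2.0833, f(x_2) = 4.340278, coefficient = 2
x_3 = 2.5000, f(x_3) = 6.250000, coefficient = 2
x_4 = 2.9167, f(x_4) = 8.506944, coefficient = 2
x_5 = 3.3333, f(x_5) = 11.111111, coefficient = 2
x_6 = 3.7500, f(x_6) = 14.062500, coefficient = 1

I ≈ (0.416667/2) × 81.597222 = 16.999421
Exact value: 16.927083
Error: 0.072338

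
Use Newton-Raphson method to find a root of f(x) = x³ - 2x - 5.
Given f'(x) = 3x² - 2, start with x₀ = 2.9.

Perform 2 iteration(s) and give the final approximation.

f(x) = x³ - 2x - 5
f'(x) = 3x² - 2
x₀ = 2.9

Newton-Raphson formula: x_{n+1} = x_n - f(x_n)/f'(x_n)

Iteration 1:
  f(2.900000) = 13.589000
  f'(2.900000) = 23.230000
  x_1 = 2.900000 - 13.589000/23.230000 = 2.315024
Iteration 2:
  f(2.315024) = 2.776939
  f'(2.315024) = 14.078004
  x_2 = 2.315024 - 2.776939/14.078004 = 2.117770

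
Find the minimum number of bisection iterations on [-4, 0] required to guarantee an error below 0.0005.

We need (b-a)/2^n ≤ 0.0005
(0 - (-4))/2^n ≤ 0.0005
4/2^n ≤ 0.0005
2^n ≥ 8000
n ≥ log₂(8000) = 12.97
n ≥ 13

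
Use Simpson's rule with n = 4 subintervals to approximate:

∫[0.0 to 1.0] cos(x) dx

f(x) = cos(x)
a = 0.0, b = 1.0, n = 4
h = (b - a)/n = 0.250000

Simpson's rule: (h/3)[f(x₀) + 4f(x₁) + 2f(x₂) + ... + f(xₙ)]

x_0 = 0.0000, f(x_0) = 1.000000, coefficient = 1
x_1 = 0.2500, f(x_1) = 0.968912, coefficient = 4
x_2 = 0.5000, f(x_2) = 0.877583, coefficient = 2
x_3 = 0.7500, f(x_3) = 0.731689, coefficient = 4
x_4 = 1.0000, f(x_4) = 0.540302, coefficient = 1

I ≈ (0.250000/3) × 10.097873 = 0.841489
Exact value: 0.841471
Error: 0.000018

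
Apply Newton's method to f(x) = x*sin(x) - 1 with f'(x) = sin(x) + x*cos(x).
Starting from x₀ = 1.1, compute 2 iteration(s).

f(x) = x*sin(x) - 1
f'(x) = sin(x) + x*cos(x)
x₀ = 1.1

Newton-Raphson formula: x_{n+1} = x_n - f(x_n)/f'(x_n)

Iteration 1:
  f(1.100000) = -0.019672
  f'(1.100000) = 1.390163
  x_1 = 1.100000 - (-0.019672)/1.390163 = 1.114151
Iteration 2:
  f(1.114151) = -0.000009
  f'(1.114151) = 1.388810
  x_2 = 1.114151 - (-0.000009)/1.388810 = 1.114157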